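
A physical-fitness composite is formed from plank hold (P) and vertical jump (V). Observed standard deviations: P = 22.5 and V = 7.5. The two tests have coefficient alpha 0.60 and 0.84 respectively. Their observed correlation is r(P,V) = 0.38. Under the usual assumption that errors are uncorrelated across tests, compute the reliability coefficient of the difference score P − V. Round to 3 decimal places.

0.513

Var(P−V) = 22.5² + 7.5² − 2·22.5·7.5·0.38 = 562.5 − 128.25 = 434.25.
Because errors are independent across components, Cov(Tᵢ,Tⱼ) = Cov(Xᵢ,Xⱼ); the off-diagonal part of the true-score variance is the same as above.
True-score variance = [22.5²·0.60 + 7.5²·0.84] − 128.25 = 351 − 128.25 = 222.75.
Reliability = 222.75 / 434.25 = 0.513.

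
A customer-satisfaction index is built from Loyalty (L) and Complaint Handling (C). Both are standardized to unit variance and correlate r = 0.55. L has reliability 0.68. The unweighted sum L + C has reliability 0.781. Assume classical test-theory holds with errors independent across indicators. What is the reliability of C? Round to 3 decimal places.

Var(L+C) = 2 + 2·0.55 = 3.100.
True-score variance = ρ_L + ρ_C + 2·0.55, so 0.781 = (0.68 + ρ_C + 1.10) / 3.100.
ρ_C = 0.781·3.100 − 0.68 − 1.10 = 0.641.

0.641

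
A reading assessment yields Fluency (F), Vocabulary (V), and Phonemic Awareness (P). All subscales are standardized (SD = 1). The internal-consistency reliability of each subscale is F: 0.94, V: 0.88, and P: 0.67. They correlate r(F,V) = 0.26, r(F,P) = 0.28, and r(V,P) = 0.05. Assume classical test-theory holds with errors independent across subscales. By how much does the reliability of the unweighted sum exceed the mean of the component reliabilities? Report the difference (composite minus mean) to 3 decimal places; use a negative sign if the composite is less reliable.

0.048

Var(sum) = 3 + 1.18 = 4.18; true-score variance = 2.49 + 1.18 = 3.67; composite reliability = 0.8780.
Mean component reliability = 0.8300.
Difference = 0.8780 − 0.8300 = 0.048.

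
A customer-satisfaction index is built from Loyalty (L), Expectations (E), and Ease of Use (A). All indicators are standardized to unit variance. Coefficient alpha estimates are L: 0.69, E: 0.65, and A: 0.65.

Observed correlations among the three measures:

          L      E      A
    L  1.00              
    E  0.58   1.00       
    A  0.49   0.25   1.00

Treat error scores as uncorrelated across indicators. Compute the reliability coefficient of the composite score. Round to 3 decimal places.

0.821

Var(L+E+A) = 3 + 2·[0.58 + 0.49 + 0.25] = 3 + 2.64 = 5.64.
With uncorrelated errors the cross-covariances are all true-score covariance, so they carry over unchanged; only the diagonal terms shrink to ρᵢσᵢ².
True-score variance = [0.69 + 0.65 + 0.65] + 2.64 = 1.99 + 2.64 = 4.63.
Reliability = 4.63 / 5.64 = 0.821.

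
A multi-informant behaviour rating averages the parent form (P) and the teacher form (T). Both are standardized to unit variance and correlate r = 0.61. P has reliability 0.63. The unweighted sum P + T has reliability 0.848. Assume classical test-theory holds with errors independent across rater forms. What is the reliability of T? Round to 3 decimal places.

Var(P+T) = 2 + 2·0.61 = 3.220.
True-score variance = ρ_P + ρ_T + 2·0.61, so 0.848 = (0.63 + ρ_T + 1.22) / 3.220.
ρ_T = 0.848·3.220 − 0.63 − 1.22 = 0.881.

0.881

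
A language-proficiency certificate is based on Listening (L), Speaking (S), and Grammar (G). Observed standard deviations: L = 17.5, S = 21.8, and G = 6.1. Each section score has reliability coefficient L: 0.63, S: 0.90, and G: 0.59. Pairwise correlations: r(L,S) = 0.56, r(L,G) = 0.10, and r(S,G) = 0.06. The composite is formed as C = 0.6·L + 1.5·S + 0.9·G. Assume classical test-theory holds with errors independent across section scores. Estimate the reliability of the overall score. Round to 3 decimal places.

Var(C) = 0.6²·17.5² + 1.5²·21.8² + 0.9²·6.1² + 2·[0.9·17.5·21.8·0.56 + 0.54·17.5·6.1·0.10 + 1.35·21.8·6.1·0.06] = 1209.68 + 417.624 = 1627.3.
Under uncorrelated errors the observed covariances equal the true-score covariances, so only the own-variance terms attenuate.
True-score variance = [0.6²·17.5²·0.63 + 1.5²·21.8²·0.90 + 0.9²·6.1²·0.59] + 417.624 = 1049.6 + 417.624 = 1467.22.
Reliability = 1467.22 / 1627.3 = 0.902.

0.902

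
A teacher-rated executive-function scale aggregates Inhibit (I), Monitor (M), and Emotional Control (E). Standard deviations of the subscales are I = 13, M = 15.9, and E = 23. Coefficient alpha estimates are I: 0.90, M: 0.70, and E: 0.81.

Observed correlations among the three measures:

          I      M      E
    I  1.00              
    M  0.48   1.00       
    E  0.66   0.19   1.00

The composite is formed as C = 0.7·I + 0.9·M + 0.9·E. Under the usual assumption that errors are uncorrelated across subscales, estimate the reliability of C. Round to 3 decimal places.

Var(C) = 0.7²·13² + 0.9²·15.9² + 0.9²·23² + 2·[0.63·13·15.9·0.48 + 0.63·13·23·0.66 + 0.81·15.9·23·0.19] = 716.076 + 486.223 = 1202.3.
With uncorrelated errors the cross-covariances are all true-score covariance, so they carry over unchanged; only the diagonal terms shrink to ρᵢσᵢ².
True-score variance = [0.7²·13²·0.90 + 0.9²·15.9²·0.70 + 0.9²·23²·0.81] + 486.223 = 564.949 + 486.223 = 1051.17.
Reliability = 1051.17 / 1202.3 = 0.874.

0.874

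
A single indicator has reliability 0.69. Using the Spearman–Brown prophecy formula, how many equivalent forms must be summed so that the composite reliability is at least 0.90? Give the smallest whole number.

5

k ≥ ρ*(1−ρ₁)/(ρ₁(1−ρ*)) = 0.90·0.31 / (0.69·0.10) = 4.043.
Smallest integer k = 5.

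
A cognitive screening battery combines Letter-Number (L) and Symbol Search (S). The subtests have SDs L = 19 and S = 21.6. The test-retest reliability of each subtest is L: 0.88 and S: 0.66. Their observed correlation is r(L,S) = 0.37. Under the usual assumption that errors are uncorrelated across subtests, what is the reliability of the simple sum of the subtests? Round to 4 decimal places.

0.8215

Var(L+S) = 19² + 21.6² + 2·[19·21.6·0.37] = 827.56 + 303.696 = 1131.26.
Under uncorrelated errors the observed covariances equal the true-score covariances, so only the own-variance terms attenuate.
True-score variance = [19²·0.88 + 21.6²·0.66] + 303.696 = 625.61 + 303.696 = 929.306.
Reliability = 929.306 / 1131.26 = 0.8215.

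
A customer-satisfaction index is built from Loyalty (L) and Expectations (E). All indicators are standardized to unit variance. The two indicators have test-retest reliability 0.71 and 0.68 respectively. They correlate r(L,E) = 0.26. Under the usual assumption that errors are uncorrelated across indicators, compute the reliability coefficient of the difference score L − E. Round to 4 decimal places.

Var(L−E) = 1 + 1 − 2·0.26 = 2 − 0.52 = 1.48.
Under uncorrelated errors the observed covariances equal the true-score covariances, so only the own-variance terms attenuate.
True-score variance = [0.71 + 0.68] − 0.52 = 1.39 − 0.52 = 0.87.
Reliability = 0.87 / 1.48 = 0.5878.

0.5878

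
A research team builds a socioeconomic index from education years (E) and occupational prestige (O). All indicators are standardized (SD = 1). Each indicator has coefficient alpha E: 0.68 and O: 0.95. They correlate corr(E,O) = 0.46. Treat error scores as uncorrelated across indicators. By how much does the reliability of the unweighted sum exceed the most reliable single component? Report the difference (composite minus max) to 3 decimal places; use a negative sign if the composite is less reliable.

-0.077

Var(sum) = 2 + 0.92 = 2.92; true-score variance = 1.63 + 0.92 = 2.55; composite reliability = 0.8733.
Max component reliability = 0.9500.
Difference = 0.8733 − 0.9500 = -0.077.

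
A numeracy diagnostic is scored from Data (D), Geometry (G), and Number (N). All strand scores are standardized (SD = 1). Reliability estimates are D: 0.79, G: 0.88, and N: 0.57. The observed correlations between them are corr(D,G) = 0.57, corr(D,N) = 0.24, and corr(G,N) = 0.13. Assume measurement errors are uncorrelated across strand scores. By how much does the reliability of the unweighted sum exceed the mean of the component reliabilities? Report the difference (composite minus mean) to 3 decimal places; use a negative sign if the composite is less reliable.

0.098

Var(sum) = 3 + 1.88 = 4.88; true-score variance = 2.24 + 1.88 = 4.12; composite reliability = 0.8443.
Mean component reliability = 0.7467.
Difference = 0.8443 − 0.7467 = 0.098.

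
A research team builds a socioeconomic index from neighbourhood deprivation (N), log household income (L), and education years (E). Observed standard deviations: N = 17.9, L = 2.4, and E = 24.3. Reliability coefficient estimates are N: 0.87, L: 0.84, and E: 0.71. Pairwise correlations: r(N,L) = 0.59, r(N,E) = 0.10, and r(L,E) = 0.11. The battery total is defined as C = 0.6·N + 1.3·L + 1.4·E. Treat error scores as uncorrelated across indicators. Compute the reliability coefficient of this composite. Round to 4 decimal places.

Var(C) = 0.6²·17.9² + 1.3²·2.4² + 1.4²·24.3² + 2·[0.78·17.9·2.4·0.59 + 0.84·17.9·24.3·0.10 + 1.82·2.4·24.3·0.11] = 1282.44 + 135.967 = 1418.41.
With uncorrelated errors the cross-covariances are all true-score covariance, so they carry over unchanged; only the diagonal terms shrink to ρᵢσᵢ².
True-score variance = [0.6²·17.9²·0.87 + 1.3²·2.4²·0.84 + 1.4²·24.3²·0.71] + 135.967 = 930.255 + 135.967 = 1066.22.
Reliability = 1066.22 / 1418.41 = 0.7517.

0.7517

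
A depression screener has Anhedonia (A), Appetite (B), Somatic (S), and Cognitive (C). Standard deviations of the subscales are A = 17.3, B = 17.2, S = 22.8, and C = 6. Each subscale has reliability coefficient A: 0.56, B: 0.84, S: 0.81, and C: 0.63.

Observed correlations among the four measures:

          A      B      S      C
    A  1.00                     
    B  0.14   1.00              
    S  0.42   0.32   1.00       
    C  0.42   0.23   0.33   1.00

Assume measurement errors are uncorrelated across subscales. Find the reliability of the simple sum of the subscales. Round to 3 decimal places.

Var(A+B+S+C) = 17.3² + 17.2² + 22.8² + 6² + 2·[17.3·17.2·0.14 + 17.3·22.8·0.42 + 17.3·6·0.42 + 17.2·22.8·0.32 + 17.2·6·0.23 + 22.8·6·0.33] = 1150.97 + 890.581 = 2041.55.
Under uncorrelated errors the observed covariances equal the true-score covariances, so only the own-variance terms attenuate.
True-score variance = [17.3²·0.56 + 17.2²·0.84 + 22.8²·0.81 + 6²·0.63] + 890.581 = 859.858 + 890.581 = 1750.44.
Reliability = 1750.44 / 2041.55 = 0.857.

0.857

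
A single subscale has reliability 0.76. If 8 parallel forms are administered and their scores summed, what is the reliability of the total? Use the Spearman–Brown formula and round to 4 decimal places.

0.9620

ρ_k = kρ / (1 + (k−1)ρ) = 8·0.76 / (1 + 7·0.76) = 6.080 / 6.320 = 0.9620.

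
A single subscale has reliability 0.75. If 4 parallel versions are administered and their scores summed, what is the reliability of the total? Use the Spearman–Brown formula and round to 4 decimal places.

ρ_k = kρ / (1 + (k−1)ρ) = 4·0.75 / (1 + 3·0.75) = 3.000 / 3.250 = 0.9231.

0.9231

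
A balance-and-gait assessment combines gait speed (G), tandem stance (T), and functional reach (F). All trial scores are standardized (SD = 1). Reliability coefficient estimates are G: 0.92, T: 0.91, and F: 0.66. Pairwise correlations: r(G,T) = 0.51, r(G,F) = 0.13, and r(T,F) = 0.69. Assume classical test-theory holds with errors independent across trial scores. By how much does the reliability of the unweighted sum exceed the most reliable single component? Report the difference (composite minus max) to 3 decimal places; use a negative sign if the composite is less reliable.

-0.010

Var(sum) = 3 + 2.66 = 5.66; true-score variance = 2.49 + 2.66 = 5.15; composite reliability = 0.9099.
Max component reliability = 0.9200.
Difference = 0.9099 − 0.9200 = -0.010.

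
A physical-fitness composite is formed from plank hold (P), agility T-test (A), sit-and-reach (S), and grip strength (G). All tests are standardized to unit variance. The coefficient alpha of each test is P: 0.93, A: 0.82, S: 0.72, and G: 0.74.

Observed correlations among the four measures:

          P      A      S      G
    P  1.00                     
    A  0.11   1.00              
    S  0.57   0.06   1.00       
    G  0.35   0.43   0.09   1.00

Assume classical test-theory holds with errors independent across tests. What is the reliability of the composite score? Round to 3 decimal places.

Var(P+A+S+G) = 4 + 2·[0.11 + 0.57 + 0.35 + 0.06 + 0.43 + 0.09] = 4 + 3.22 = 7.22.
Because errors are independent across components, Cov(Tᵢ,Tⱼ) = Cov(Xᵢ,Xⱼ); the off-diagonal part of the true-score variance is the same as above.
True-score variance = [0.93 + 0.82 + 0.72 + 0.74] + 3.22 = 3.21 + 3.22 = 6.43.
Reliability = 6.43 / 7.22 = 0.891.

0.891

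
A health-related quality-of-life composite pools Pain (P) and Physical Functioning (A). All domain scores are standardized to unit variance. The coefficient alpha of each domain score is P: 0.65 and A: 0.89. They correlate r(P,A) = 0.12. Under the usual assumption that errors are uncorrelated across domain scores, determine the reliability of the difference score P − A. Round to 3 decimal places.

0.739

Var(P−A) = 1 + 1 − 2·0.12 = 2 − 0.24 = 1.76.
With uncorrelated errors the cross-covariances are all true-score covariance, so they carry over unchanged; only the diagonal terms shrink to ρᵢσᵢ².
True-score variance = [0.65 + 0.89] − 0.24 = 1.54 − 0.24 = 1.3.
Reliability = 1.3 / 1.76 = 0.739.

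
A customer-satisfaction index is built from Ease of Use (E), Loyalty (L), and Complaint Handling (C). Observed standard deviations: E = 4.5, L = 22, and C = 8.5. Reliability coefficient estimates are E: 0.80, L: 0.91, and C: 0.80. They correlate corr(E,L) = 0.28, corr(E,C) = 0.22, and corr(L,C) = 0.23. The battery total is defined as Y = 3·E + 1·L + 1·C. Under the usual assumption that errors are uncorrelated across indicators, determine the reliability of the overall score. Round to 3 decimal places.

Var(Y) = 3²·4.5² + 22² + 8.5² + 2·[3·4.5·22·0.28 + 3·4.5·8.5·0.22 + 22·8.5·0.23] = 738.5 + 302.83 = 1041.33.
With uncorrelated errors the cross-covariances are all true-score covariance, so they carry over unchanged; only the diagonal terms shrink to ρᵢσᵢ².
True-score variance = [3²·4.5²·0.80 + 22²·0.91 + 8.5²·0.80] + 302.83 = 644.04 + 302.83 = 946.87.
Reliability = 946.87 / 1041.33 = 0.909.

0.909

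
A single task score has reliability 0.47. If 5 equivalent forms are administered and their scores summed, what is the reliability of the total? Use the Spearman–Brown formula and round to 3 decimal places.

ρ_k = kρ / (1 + (k−1)ρ) = 5·0.47 / (1 + 4·0.47) = 2.350 / 2.880 = 0.816.

0.816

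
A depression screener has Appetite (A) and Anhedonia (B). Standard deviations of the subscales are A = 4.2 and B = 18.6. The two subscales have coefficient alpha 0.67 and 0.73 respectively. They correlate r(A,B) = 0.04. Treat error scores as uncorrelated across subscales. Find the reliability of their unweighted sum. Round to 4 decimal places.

0.7317

Var(A+B) = 4.2² + 18.6² + 2·[4.2·18.6·0.04] = 363.6 + 6.2496 = 369.85.
With uncorrelated errors the cross-covariances are all true-score covariance, so they carry over unchanged; only the diagonal terms shrink to ρᵢσᵢ².
True-score variance = [4.2²·0.67 + 18.6²·0.73] + 6.2496 = 264.37 + 6.2496 = 270.619.
Reliability = 270.619 / 369.85 = 0.7317.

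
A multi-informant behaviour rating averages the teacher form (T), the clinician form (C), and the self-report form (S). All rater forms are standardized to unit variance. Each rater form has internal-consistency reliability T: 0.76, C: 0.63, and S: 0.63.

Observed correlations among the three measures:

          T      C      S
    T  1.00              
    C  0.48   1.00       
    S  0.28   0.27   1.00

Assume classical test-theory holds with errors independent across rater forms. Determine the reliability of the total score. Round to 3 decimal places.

Var(T+C+S) = 3 + 2·[0.48 + 0.28 + 0.27] = 3 + 2.06 = 5.06.
Because errors are independent across components, Cov(Tᵢ,Tⱼ) = Cov(Xᵢ,Xⱼ); the off-diagonal part of the true-score variance is the same as above.
True-score variance = [0.76 + 0.63 + 0.63] + 2.06 = 2.02 + 2.06 = 4.08.
Reliability = 4.08 / 5.06 = 0.806.

0.806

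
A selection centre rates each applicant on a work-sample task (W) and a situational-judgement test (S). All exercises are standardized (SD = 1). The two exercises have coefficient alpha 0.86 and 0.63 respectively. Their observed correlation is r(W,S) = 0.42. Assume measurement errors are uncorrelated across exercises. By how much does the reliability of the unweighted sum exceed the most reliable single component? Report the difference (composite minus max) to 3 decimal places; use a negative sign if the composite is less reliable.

Var(sum) = 2 + 0.84 = 2.84; true-score variance = 1.49 + 0.84 = 2.33; composite reliability = 0.8204.
Max component reliability = 0.8600.
Difference = 0.8204 − 0.8600 = -0.040.

-0.040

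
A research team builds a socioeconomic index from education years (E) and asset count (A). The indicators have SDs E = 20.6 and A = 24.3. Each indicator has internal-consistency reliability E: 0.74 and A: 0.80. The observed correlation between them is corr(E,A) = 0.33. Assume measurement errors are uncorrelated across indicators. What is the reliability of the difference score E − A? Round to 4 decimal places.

0.6663

Var(E−A) = 20.6² + 24.3² − 2·20.6·24.3·0.33 = 1014.85 − 330.383 = 684.467.
Under uncorrelated errors the observed covariances equal the true-score covariances, so only the own-variance terms attenuate.
True-score variance = [20.6²·0.74 + 24.3²·0.80] − 330.383 = 786.418 − 330.383 = 456.036.
Reliability = 456.036 / 684.467 = 0.6663.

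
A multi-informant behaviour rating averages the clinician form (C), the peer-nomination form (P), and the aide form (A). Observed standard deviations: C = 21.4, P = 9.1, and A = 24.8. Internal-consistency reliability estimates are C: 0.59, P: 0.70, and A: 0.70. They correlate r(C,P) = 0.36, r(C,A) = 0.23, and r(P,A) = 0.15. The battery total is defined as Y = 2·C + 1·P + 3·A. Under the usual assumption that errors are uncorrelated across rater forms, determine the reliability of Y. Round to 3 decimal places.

0.741

Var(Y) = 2²·21.4² + 9.1² + 3²·24.8² + 2·[2·21.4·9.1·0.36 + 6·21.4·24.8·0.23 + 3·9.1·24.8·0.15] = 7450.01 + 1948.32 = 9398.33.
Under uncorrelated errors the observed covariances equal the true-score covariances, so only the own-variance terms attenuate.
True-score variance = [2²·21.4²·0.59 + 9.1²·0.70 + 3²·24.8²·0.70] + 1948.32 = 5013.5 + 1948.32 = 6961.83.
Reliability = 6961.83 / 9398.33 = 0.741.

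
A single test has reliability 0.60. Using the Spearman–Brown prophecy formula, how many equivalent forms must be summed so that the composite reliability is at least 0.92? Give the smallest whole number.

8

k ≥ ρ*(1−ρ₁)/(ρ₁(1−ρ*)) = 0.92·0.40 / (0.60·0.08) = 7.667.
Smallest integer k = 8.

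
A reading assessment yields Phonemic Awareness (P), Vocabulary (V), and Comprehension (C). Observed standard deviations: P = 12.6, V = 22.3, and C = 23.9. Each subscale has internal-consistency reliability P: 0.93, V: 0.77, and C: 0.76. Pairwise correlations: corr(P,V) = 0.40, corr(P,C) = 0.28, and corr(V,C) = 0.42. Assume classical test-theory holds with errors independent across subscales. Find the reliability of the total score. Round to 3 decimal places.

Var(P+V+C) = 12.6² + 22.3² + 23.9² + 2·[12.6·22.3·0.40 + 12.6·23.9·0.28 + 22.3·23.9·0.42] = 1227.26 + 841.117 = 2068.38.
Because errors are independent across components, Cov(Tᵢ,Tⱼ) = Cov(Xᵢ,Xⱼ); the off-diagonal part of the true-score variance is the same as above.
True-score variance = [12.6²·0.93 + 22.3²·0.77 + 23.9²·0.76] + 841.117 = 964.68 + 841.117 = 1805.8.
Reliability = 1805.8 / 2068.38 = 0.873.

0.873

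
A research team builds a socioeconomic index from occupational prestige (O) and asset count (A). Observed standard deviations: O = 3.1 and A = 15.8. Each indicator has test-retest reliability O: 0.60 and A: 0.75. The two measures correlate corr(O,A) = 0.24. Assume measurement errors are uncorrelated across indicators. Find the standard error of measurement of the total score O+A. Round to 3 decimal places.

Var(total) = 259.25 + 23.5104 = 282.76.
True-score variance = 192.996 + 23.5104 = 216.506, so reliability = 0.7657.
Error variance = 282.76 − 216.506 = 66.254; SEM = √66.254 = 8.140.

8.140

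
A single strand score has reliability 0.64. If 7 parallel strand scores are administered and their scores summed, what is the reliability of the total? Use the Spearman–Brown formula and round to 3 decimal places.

0.926

ρ_k = kρ / (1 + (k−1)ρ) = 7·0.64 / (1 + 6·0.64) = 4.480 / 4.840 = 0.926.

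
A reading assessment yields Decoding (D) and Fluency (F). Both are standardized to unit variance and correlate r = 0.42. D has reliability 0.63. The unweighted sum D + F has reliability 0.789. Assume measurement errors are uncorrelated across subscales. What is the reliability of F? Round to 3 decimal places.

Var(D+F) = 2 + 2·0.42 = 2.840.
True-score variance = ρ_D + ρ_F + 2·0.42, so 0.789 = (0.63 + ρ_F + 0.84) / 2.840.
ρ_F = 0.789·2.840 − 0.63 − 0.84 = 0.771.

0.771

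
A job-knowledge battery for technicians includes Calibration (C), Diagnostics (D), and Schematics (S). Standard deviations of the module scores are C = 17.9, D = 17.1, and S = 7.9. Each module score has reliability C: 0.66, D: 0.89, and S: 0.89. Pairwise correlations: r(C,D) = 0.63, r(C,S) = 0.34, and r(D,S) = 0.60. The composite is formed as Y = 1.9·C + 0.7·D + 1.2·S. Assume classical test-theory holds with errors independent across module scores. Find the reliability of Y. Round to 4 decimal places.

0.8145

Var(Y) = 1.9²·17.9² + 0.7²·17.1² + 1.2²·7.9² + 2·[1.33·17.9·17.1·0.63 + 2.28·17.9·7.9·0.34 + 0.84·17.1·7.9·0.60] = 1389.83 + 868.358 = 2258.19.
With uncorrelated errors the cross-covariances are all true-score covariance, so they carry over unchanged; only the diagonal terms shrink to ρᵢσᵢ².
True-score variance = [1.9²·17.9²·0.66 + 0.7²·17.1²·0.89 + 1.2²·7.9²·0.89] + 868.358 = 970.914 + 868.358 = 1839.27.
Reliability = 1839.27 / 2258.19 = 0.8145.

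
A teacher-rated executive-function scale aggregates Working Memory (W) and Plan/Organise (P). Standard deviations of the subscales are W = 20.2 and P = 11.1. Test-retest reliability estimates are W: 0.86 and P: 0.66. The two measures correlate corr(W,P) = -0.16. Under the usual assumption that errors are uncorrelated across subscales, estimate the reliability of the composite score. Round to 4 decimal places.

Var(W+P) = 20.2² + 11.1² + 2·[20.2·11.1·(-0.16)] = 531.25 − 71.7504 = 459.5.
Because errors are independent across components, Cov(Tᵢ,Tⱼ) = Cov(Xᵢ,Xⱼ); the off-diagonal part of the true-score variance is the same as above.
True-score variance = [20.2²·0.86 + 11.1²·0.66] − 71.7504 = 432.233 − 71.7504 = 360.483.
Reliability = 360.483 / 459.5 = 0.7845.

0.7845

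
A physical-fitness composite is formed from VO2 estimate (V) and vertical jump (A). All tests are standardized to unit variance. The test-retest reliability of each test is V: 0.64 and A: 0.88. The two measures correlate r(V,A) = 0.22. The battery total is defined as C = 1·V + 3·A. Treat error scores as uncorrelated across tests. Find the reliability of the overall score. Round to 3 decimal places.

Var(C) = 1 + 3² + 2·[3·0.22] = 10 + 1.32 = 11.32.
Because errors are independent across components, Cov(Tᵢ,Tⱼ) = Cov(Xᵢ,Xⱼ); the off-diagonal part of the true-score variance is the same as above.
True-score variance = [0.64 + 3²·0.88] + 1.32 = 8.56 + 1.32 = 9.88.
Reliability = 9.88 / 11.32 = 0.873.

0.873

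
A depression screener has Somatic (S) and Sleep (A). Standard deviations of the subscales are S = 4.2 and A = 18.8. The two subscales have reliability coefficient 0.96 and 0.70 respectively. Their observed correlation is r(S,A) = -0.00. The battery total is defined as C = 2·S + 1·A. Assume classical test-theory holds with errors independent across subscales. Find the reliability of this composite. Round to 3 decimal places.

0.743

Var(C) = 2²·4.2² + 18.8² + 2·[2·4.2·18.8·-0.00] = 424 + 0 = 424.
Under uncorrelated errors the observed covariances equal the true-score covariances, so only the own-variance terms attenuate.
True-score variance = [2²·4.2²·0.96 + 18.8²·0.70] + 0 = 315.146 + 0 = 315.146.
Reliability = 315.146 / 424 = 0.743.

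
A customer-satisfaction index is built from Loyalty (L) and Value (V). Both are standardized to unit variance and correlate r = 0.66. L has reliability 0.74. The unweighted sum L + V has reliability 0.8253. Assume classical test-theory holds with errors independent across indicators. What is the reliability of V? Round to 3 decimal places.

Var(L+V) = 2 + 2·0.66 = 3.320.
True-score variance = ρ_L + ρ_V + 2·0.66, so 0.8253 = (0.74 + ρ_V + 1.32) / 3.320.
ρ_V = 0.8253·3.320 − 0.74 − 1.32 = 0.680.

0.680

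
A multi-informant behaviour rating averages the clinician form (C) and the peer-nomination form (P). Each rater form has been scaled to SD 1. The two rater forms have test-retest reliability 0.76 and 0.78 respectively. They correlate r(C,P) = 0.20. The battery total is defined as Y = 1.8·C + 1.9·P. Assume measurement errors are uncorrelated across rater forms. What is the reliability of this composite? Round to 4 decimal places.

0.8087

Var(Y) = 1.8² + 1.9² + 2·[3.42·0.20] = 6.85 + 1.368 = 8.218.
Because errors are independent across components, Cov(Tᵢ,Tⱼ) = Cov(Xᵢ,Xⱼ); the off-diagonal part of the true-score variance is the same as above.
True-score variance = [1.8²·0.76 + 1.9²·0.78] + 1.368 = 5.2782 + 1.368 = 6.6462.
Reliability = 6.6462 / 8.218 = 0.8087.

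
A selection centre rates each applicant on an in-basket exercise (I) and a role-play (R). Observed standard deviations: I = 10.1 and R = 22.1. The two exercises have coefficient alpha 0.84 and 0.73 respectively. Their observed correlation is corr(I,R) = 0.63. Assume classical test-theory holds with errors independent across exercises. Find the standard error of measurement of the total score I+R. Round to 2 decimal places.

Var(total) = 590.42 + 281.245 = 871.665.
True-score variance = 442.228 + 281.245 = 723.472, so reliability = 0.8300.
Error variance = 871.665 − 723.472 = 148.192; SEM = √148.192 = 12.17.

12.17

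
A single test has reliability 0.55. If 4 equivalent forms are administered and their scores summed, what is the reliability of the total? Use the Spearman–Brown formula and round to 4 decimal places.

ρ_k = kρ / (1 + (k−1)ρ) = 4·0.55 / (1 + 3·0.55) = 2.200 / 2.650 = 0.8302.

0.8302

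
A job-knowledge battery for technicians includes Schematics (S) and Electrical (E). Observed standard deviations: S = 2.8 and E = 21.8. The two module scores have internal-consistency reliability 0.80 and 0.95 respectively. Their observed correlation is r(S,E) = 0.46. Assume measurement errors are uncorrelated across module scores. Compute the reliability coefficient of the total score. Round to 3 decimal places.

Var(S+E) = 2.8² + 21.8² + 2·[2.8·21.8·0.46] = 483.08 + 56.1568 = 539.237.
With uncorrelated errors the cross-covariances are all true-score covariance, so they carry over unchanged; only the diagonal terms shrink to ρᵢσᵢ².
True-score variance = [2.8²·0.80 + 21.8²·0.95] + 56.1568 = 457.75 + 56.1568 = 513.907.
Reliability = 513.907 / 539.237 = 0.953.

0.953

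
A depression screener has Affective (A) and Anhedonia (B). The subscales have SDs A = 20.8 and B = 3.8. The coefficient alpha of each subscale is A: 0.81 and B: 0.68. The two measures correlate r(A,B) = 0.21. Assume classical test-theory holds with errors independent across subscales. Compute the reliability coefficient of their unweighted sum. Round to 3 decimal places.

Var(A+B) = 20.8² + 3.8² + 2·[20.8·3.8·0.21] = 447.08 + 33.1968 = 480.277.
Under uncorrelated errors the observed covariances equal the true-score covariances, so only the own-variance terms attenuate.
True-score variance = [20.8²·0.81 + 3.8²·0.68] + 33.1968 = 360.258 + 33.1968 = 393.454.
Reliability = 393.454 / 480.277 = 0.819.

0.819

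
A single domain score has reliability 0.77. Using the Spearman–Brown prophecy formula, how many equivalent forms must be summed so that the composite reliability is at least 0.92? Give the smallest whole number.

4

k ≥ ρ*(1−ρ₁)/(ρ₁(1−ρ*)) = 0.92·0.23 / (0.77·0.08) = 3.435.
Smallest integer k = 4.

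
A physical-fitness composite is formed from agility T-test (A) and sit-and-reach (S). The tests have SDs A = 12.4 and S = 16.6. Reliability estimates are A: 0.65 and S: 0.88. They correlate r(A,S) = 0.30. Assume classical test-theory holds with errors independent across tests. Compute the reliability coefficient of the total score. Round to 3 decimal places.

0.843

Var(A+S) = 12.4² + 16.6² + 2·[12.4·16.6·0.30] = 429.32 + 123.504 = 552.824.
With uncorrelated errors the cross-covariances are all true-score covariance, so they carry over unchanged; only the diagonal terms shrink to ρᵢσᵢ².
True-score variance = [12.4²·0.65 + 16.6²·0.88] + 123.504 = 342.437 + 123.504 = 465.941.
Reliability = 465.941 / 552.824 = 0.843.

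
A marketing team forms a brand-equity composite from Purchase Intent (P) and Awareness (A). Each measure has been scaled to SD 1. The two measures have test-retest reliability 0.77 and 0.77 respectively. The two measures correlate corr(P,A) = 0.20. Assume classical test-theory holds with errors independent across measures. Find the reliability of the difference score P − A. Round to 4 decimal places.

Var(P−A) = 1 + 1 − 2·0.20 = 2 − 0.4 = 1.6.
With uncorrelated errors the cross-covariances are all true-score covariance, so they carry over unchanged; only the diagonal terms shrink to ρᵢσᵢ².
True-score variance = [0.77 + 0.77] − 0.4 = 1.54 − 0.4 = 1.14.
Reliability = 1.14 / 1.6 = 0.7125.

0.7125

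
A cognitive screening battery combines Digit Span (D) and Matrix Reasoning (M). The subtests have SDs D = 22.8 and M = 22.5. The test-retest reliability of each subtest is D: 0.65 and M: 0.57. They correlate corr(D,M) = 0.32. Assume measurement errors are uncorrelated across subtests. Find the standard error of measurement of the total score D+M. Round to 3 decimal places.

Var(total) = 1026.09 + 328.32 = 1354.41.
True-score variance = 626.458 + 328.32 = 954.778, so reliability = 0.7049.
Error variance = 1354.41 − 954.778 = 399.632; SEM = √399.632 = 19.991.

19.991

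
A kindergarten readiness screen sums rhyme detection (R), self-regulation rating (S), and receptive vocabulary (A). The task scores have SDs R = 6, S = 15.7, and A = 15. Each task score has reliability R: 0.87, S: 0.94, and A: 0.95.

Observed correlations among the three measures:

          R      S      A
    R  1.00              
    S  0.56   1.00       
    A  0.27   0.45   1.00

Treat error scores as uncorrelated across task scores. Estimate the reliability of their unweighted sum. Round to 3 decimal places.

0.965

Var(R+S+A) = 6² + 15.7² + 15² + 2·[6·15.7·0.56 + 6·15·0.27 + 15.7·15·0.45] = 507.49 + 366.054 = 873.544.
Because errors are independent across components, Cov(Tᵢ,Tⱼ) = Cov(Xᵢ,Xⱼ); the off-diagonal part of the true-score variance is the same as above.
True-score variance = [6²·0.87 + 15.7²·0.94 + 15²·0.95] + 366.054 = 476.771 + 366.054 = 842.825.
Reliability = 842.825 / 873.544 = 0.965.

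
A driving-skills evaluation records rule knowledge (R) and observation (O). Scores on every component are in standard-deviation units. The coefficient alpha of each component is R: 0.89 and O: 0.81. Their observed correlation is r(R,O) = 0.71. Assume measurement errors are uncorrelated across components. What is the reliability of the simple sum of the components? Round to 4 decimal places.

0.9123

Var(R+O) = 2 + 2·[0.71] = 2 + 1.42 = 3.42.
Under uncorrelated errors the observed covariances equal the true-score covariances, so only the own-variance terms attenuate.
True-score variance = [0.89 + 0.81] + 1.42 = 1.7 + 1.42 = 3.12.
Reliability = 3.12 / 3.42 = 0.9123.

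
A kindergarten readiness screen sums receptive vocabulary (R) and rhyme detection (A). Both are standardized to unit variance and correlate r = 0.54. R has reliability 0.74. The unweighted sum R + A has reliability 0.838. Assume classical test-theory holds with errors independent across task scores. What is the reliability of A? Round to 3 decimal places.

0.761

Var(R+A) = 2 + 2·0.54 = 3.080.
True-score variance = ρ_R + ρ_A + 2·0.54, so 0.838 = (0.74 + ρ_A + 1.08) / 3.080.
ρ_A = 0.838·3.080 − 0.74 − 1.08 = 0.761.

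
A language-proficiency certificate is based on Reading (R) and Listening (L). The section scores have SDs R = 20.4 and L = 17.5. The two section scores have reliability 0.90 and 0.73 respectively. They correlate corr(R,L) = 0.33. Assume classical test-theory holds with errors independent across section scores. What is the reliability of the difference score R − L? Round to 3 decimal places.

Var(R−L) = 20.4² + 17.5² − 2·20.4·17.5·0.33 = 722.41 − 235.62 = 486.79.
With uncorrelated errors the cross-covariances are all true-score covariance, so they carry over unchanged; only the diagonal terms shrink to ρᵢσᵢ².
True-score variance = [20.4²·0.90 + 17.5²·0.73] − 235.62 = 598.106 − 235.62 = 362.486.
Reliability = 362.486 / 486.79 = 0.745.

0.745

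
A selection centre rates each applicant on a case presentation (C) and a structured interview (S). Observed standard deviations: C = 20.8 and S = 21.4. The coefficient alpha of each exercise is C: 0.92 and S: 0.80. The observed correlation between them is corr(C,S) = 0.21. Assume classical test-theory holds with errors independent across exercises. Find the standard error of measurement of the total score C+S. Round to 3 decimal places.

11.234

Var(total) = 890.6 + 186.95 = 1077.55.
True-score variance = 764.397 + 186.95 = 951.347, so reliability = 0.8829.
Error variance = 1077.55 − 951.347 = 126.203; SEM = √126.203 = 11.234.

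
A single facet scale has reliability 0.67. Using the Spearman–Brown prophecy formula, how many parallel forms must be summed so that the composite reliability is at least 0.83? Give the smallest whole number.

k ≥ ρ*(1−ρ₁)/(ρ₁(1−ρ*)) = 0.83·0.33 / (0.67·0.17) = 2.405.
Smallest integer k = 3.

3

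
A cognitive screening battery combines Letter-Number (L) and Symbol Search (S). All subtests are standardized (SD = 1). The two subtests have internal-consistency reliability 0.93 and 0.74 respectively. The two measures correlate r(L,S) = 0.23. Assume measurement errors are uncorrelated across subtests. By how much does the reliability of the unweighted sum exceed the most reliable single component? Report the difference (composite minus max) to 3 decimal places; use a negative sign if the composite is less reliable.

Var(sum) = 2 + 0.46 = 2.46; true-score variance = 1.67 + 0.46 = 2.13; composite reliability = 0.8659.
Max component reliability = 0.9300.
Difference = 0.8659 − 0.9300 = -0.064.

-0.064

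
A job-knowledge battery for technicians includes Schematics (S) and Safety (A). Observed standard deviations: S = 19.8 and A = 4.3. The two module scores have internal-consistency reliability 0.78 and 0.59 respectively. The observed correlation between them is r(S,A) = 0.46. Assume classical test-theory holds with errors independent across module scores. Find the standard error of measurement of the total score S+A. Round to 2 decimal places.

9.69

Var(total) = 410.53 + 78.3288 = 488.859.
True-score variance = 316.7 + 78.3288 = 395.029, so reliability = 0.8081.
Error variance = 488.859 − 395.029 = 93.8297; SEM = √93.8297 = 9.69.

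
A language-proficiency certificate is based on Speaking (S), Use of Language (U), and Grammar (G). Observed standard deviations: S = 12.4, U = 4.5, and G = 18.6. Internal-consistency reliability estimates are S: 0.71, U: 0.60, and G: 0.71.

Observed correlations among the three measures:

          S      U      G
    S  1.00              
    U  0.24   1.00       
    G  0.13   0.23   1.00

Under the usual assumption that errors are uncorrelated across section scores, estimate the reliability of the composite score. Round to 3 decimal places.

Var(S+U+G) = 12.4² + 4.5² + 18.6² + 2·[12.4·4.5·0.24 + 12.4·18.6·0.13 + 4.5·18.6·0.23] = 519.97 + 125.252 = 645.222.
Under uncorrelated errors the observed covariances equal the true-score covariances, so only the own-variance terms attenuate.
True-score variance = [12.4²·0.71 + 4.5²·0.60 + 18.6²·0.71] + 125.252 = 366.951 + 125.252 = 492.204.
Reliability = 492.204 / 645.222 = 0.763.

0.763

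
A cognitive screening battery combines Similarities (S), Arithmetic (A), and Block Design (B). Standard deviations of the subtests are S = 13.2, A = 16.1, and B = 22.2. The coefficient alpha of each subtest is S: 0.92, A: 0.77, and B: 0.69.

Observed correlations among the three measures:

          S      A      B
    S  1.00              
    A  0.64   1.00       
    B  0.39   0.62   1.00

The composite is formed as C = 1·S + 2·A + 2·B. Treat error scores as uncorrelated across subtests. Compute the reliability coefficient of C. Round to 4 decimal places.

0.8550

Var(C) = 13.2² + 2²·16.1² + 2²·22.2² + 2·[2·13.2·16.1·0.64 + 2·13.2·22.2·0.39 + 4·16.1·22.2·0.62] = 3182.44 + 2774 = 5956.44.
With uncorrelated errors the cross-covariances are all true-score covariance, so they carry over unchanged; only the diagonal terms shrink to ρᵢσᵢ².
True-score variance = [13.2²·0.92 + 2²·16.1²·0.77 + 2²·22.2²·0.69] + 2774 = 2318.91 + 2774 = 5092.9.
Reliability = 5092.9 / 5956.44 = 0.8550.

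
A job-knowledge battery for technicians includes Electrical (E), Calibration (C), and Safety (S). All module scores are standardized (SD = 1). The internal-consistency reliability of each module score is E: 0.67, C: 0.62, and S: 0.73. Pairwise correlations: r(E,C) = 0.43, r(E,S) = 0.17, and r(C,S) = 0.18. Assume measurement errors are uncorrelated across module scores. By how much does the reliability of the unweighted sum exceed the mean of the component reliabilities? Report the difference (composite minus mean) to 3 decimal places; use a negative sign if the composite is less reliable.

Var(sum) = 3 + 1.56 = 4.56; true-score variance = 2.02 + 1.56 = 3.58; composite reliability = 0.7851.
Mean component reliability = 0.6733.
Difference = 0.7851 − 0.6733 = 0.112.

0.112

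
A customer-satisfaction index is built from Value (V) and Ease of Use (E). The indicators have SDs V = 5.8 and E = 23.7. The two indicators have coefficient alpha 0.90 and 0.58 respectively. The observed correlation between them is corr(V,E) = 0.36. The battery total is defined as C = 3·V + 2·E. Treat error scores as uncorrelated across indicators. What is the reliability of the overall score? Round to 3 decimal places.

0.690

Var(C) = 3²·5.8² + 2²·23.7² + 2·[6·5.8·23.7·0.36] = 2549.52 + 593.827 = 3143.35.
Under uncorrelated errors the observed covariances equal the true-score covariances, so only the own-variance terms attenuate.
True-score variance = [3²·5.8²·0.90 + 2²·23.7²·0.58] + 593.827 = 1575.6 + 593.827 = 2169.43.
Reliability = 2169.43 / 3143.35 = 0.690.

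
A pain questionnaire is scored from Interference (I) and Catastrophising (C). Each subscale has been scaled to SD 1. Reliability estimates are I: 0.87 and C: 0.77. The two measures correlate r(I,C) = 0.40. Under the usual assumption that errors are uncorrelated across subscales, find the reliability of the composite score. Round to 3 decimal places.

Var(I+C) = 2 + 2·[0.40] = 2 + 0.8 = 2.8.
Under uncorrelated errors the observed covariances equal the true-score covariances, so only the own-variance terms attenuate.
True-score variance = [0.87 + 0.77] + 0.8 = 1.64 + 0.8 = 2.44.
Reliability = 2.44 / 2.8 = 0.871.

0.871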